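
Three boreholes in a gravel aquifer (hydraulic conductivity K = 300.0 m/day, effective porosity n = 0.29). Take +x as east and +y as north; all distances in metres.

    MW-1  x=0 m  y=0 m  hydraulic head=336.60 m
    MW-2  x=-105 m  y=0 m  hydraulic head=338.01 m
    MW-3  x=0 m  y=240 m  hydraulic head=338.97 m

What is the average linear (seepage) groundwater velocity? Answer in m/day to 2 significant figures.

∂h/∂x = (338.01 − 336.60) / (-105 − 0) = -0.01343
∂h/∂y = (338.97 − 336.60) / (240 − 0) = +0.009875
|∇h| = √(-0.01343² + 0.009875²) = 0.01667
Seepage velocity v = K·i/n = 300.0 × 0.01667 / 0.29 = 17.24 m/day.

17 m/day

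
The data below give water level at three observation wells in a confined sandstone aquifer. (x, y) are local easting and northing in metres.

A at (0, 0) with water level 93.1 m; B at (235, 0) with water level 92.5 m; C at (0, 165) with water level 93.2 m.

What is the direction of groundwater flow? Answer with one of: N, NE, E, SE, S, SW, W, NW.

∂h/∂x = (92.5 − 93.1) / (235 − 0) = -0.002553
∂h/∂y = (93.2 − 93.1) / (165 − 0) = +0.0006061
Flow = −∇h = (+0.002553 east, -0.0006061 north), which points east.

E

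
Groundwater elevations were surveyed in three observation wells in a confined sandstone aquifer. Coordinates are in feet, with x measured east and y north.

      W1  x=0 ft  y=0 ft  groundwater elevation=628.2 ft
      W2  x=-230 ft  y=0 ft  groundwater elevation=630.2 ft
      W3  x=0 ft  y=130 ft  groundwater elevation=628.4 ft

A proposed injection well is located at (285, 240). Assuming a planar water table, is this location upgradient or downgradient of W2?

∂h/∂x = (630.2 − 628.2) / (-230 − 0) = -0.008696
∂h/∂y = (628.4 − 628.2) / (130 − 0) = +0.001538
Head at (285, 240) = 628.2 + (-0.008696)·(285) + (+0.001538)·(240) = 626.09 ft.
That is lower than the 630.2 ft at W2, so the point is downgradient.

downgradient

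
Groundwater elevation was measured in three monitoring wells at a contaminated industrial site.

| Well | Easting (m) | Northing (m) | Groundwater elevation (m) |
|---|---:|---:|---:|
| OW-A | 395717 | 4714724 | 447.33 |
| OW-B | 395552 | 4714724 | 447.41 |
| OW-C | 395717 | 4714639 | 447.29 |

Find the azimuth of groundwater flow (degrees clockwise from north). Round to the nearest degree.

134°

∂h/∂x = (447.41 − 447.33) / (395552 − 395717) = -0.0004848
∂h/∂y = (447.29 − 447.33) / (4714639 − 4714724) = +0.0004706
Flow direction (−∇h) has components (+0.0004848 E, -0.0004706 N).
Azimuth = atan2(E, N) = atan2(+0.0004848, -0.0004706) = 134.1° ≈ 134°.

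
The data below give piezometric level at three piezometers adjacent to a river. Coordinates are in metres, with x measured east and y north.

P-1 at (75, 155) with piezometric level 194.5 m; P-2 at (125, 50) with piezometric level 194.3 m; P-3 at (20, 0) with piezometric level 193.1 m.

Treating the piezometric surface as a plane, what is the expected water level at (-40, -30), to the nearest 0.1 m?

192.4 m

With h = a·x + b·y + c and P-1 as origin, the differences give:
  50·a + (-105)·b = -0.2
  (-55)·a + (-155)·b = -1.4
Eliminate b (×(-155) and ×(-105), subtract): -13525·a = -116.00 → a = ∂h/∂x = +0.008577
Back-substitute: b = ∂h/∂y = +0.005989.
h(-40, -30) = 194.5 + (+0.008577)·(-115) + (+0.005989)·(-185) = 194.5 -0.986 -1.108 = 192.406 m.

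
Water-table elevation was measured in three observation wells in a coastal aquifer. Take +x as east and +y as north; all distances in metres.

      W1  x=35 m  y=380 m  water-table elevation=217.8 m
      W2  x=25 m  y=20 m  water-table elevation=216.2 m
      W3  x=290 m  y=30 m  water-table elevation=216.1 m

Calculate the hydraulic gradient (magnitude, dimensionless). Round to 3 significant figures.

0.00449

Taking W1 as reference: W2−W1 = (-10, -360, -1.6); W3−W1 = (255, -350, -1.7).
Solve a·Δx + b·Δy = Δh: det = (-10)·(-350) − 255·(-360) = 95300.
∂h/∂x = [(-1.6)·(-350) − (-1.7)·(-360)] / 95300 = -0.0005456
∂h/∂y = [(-10)·(-1.7) − 255·(-1.6)] / 95300 = +0.004460
|∇h| = √(-0.0005456² + 0.004460²) = 0.004493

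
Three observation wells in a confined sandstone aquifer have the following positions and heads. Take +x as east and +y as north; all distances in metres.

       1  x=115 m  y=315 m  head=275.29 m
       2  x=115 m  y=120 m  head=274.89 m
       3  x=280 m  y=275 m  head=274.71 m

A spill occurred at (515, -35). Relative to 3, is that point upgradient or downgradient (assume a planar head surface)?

Taking 1 as reference: 2−1 = (0, -195, -0.40); 3−1 = (165, -40, -0.58).
Determinant of the coordinate differences = 0·(-40) − 165·(-195) = 32175.
∂h/∂x = [(-0.40)·(-40) − (-0.58)·(-195)] / 32175 = -0.003018
∂h/∂y = [0·(-0.58) − 165·(-0.40)] / 32175 = +0.002051
Head at (515, -35) = 275.29 + (-0.003018)·(400) + (+0.002051)·(-350) = 273.36 m.
That is lower than the 274.71 m at 3, so the point is downgradient.

downgradient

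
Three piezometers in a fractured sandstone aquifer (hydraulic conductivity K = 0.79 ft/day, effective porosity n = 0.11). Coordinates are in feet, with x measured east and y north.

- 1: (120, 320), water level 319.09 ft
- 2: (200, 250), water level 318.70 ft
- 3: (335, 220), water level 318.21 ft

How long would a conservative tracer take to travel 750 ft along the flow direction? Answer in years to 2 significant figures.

77 years

Taking 1 as reference: 2−1 = (80, -70, -0.39); 3−1 = (215, -100, -0.88).
Determinant of the coordinate differences = 80·(-100) − 215·(-70) = 7050.
∂h/∂x = [(-0.39)·(-100) − (-0.88)·(-70)] / 7050 = -0.003206
∂h/∂y = [80·(-0.88) − 215·(-0.39)] / 7050 = +0.001908
|∇h| = √(-0.003206² + 0.001908²) = 0.003731
Seepage velocity v = K·i/n = 0.79 × 0.003731 / 0.11 = 0.0268 ft/day.
t = 750 / 0.0268 = 2.799e+04 days = 76.6 years.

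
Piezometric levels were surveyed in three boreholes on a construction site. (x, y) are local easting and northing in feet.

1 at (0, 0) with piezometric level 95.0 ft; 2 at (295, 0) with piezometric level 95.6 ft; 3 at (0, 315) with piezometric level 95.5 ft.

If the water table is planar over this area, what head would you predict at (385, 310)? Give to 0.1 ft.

∂h/∂x = (95.6 − 95.0) / (295 − 0) = +0.002034
∂h/∂y = (95.5 − 95.0) / (315 − 0) = +0.001587
h(385, 310) = 95.0 + (+0.002034)·(385) + (+0.001587)·(310) = 95.0 +0.783 +0.492 = 96.275 ft.

96.3 ft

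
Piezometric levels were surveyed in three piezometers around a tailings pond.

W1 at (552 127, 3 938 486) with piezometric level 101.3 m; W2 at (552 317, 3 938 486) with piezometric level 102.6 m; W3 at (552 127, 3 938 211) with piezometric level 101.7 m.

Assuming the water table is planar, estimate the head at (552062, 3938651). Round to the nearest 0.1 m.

100.6 m

∂h/∂x = (102.6 − 101.3) / (552317 − 552127) = +0.006842
∂h/∂y = (101.7 − 101.3) / (3938211 − 3938486) = -0.001455
h(552062, 3938651) = 101.3 + (+0.006842)·(-65) + (-0.001455)·(165) = 101.3 -0.445 -0.240 = 100.615 m.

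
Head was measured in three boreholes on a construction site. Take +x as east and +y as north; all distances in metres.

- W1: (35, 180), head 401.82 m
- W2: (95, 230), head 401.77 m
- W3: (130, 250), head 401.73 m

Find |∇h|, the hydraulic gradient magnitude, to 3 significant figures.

Differences from W1: to W2 (Δx, Δy, Δh) = (60, 50, -0.05); to W3 = (95, 70, -0.09).
Solve a·Δx + b·Δy = Δh: det = 60·70 − 95·50 = -550.
∂h/∂x = [(-0.05)·70 − (-0.09)·50] / -550 = -0.001818
∂h/∂y = [60·(-0.09) − 95·(-0.05)] / -550 = +0.001182
|∇h| = √(-0.001818² + 0.001182²) = 0.002168

0.00217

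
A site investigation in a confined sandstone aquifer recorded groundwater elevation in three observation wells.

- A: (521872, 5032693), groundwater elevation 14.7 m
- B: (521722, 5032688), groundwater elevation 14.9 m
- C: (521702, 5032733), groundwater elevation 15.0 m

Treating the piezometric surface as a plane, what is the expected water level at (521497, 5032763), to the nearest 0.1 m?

With h = a·x + b·y + c and A as origin, the differences give:
  (-150)·a + (-5)·b = +0.2
  (-170)·a + 40·b = +0.3
Eliminate b (×40 and ×(-5), subtract): -6850·a = 9.50 → a = ∂h/∂x = -0.001387
Back-substitute: b = ∂h/∂y = +0.001606.
h(521497, 5032763) = 14.7 + (-0.001387)·(-375) + (+0.001606)·(70) = 14.7 +0.520 +0.112 = 15.332 m.

15.3 m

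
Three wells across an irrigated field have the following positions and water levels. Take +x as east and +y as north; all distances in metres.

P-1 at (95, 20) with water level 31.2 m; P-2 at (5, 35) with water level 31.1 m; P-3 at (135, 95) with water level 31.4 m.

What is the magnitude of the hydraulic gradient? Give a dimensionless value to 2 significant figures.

Differences from P-1: to P-2 (Δx, Δy, Δh) = (-90, 15, -0.1); to P-3 = (40, 75, +0.2).
Solve a·Δx + b·Δy = Δh: det = (-90)·75 − 40·15 = -7350.
∂h/∂x = [(-0.1)·75 − (+0.2)·15] / -7350 = +0.001429
∂h/∂y = [(-90)·(+0.2) − 40·(-0.1)] / -7350 = +0.001905
|∇h| = √(0.001429² + 0.001905²) = 0.002381

0.0024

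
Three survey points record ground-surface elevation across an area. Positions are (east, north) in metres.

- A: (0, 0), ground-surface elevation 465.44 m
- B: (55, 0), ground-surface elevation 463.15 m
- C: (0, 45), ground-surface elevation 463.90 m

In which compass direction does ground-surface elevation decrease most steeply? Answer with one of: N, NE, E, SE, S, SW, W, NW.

NE

∂z/∂x = (463.15 − 465.44) / (55 − 0) = -0.04164
∂z/∂y = (463.90 − 465.44) / (45 − 0) = -0.03422
Steepest decrease is along −∇f = (+0.04164 E, +0.03422 N) → northeast.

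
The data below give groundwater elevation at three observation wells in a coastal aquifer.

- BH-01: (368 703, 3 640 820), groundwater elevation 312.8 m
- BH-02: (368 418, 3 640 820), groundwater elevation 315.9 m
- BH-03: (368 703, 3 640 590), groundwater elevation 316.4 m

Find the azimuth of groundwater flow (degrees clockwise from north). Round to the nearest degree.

035°

∂h/∂x = (315.9 − 312.8) / (368418 − 368703) = -0.01088
∂h/∂y = (316.4 − 312.8) / (3640590 − 3640820) = -0.01565
Flow direction (−∇h) has components (+0.01088 E, +0.01565 N).
Azimuth = atan2(E, N) = atan2(+0.01088, +0.01565) = 34.8° ≈ 035°.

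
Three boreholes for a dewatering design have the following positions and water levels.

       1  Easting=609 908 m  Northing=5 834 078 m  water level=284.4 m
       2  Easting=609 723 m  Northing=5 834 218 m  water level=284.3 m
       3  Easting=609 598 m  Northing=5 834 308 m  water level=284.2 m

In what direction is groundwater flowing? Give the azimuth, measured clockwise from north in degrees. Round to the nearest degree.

With h = a·x + b·y + c and 1 as origin, the differences give:
  (-185)·a + 140·b = -0.1
  (-310)·a + 230·b = -0.2
Eliminate b (×230 and ×140, subtract): 850·a = 5.00 → a = ∂h/∂x = +0.005882
Back-substitute: b = ∂h/∂y = +0.007059.
Flow direction (−∇h) has components (-0.005882 E, -0.007059 N).
Azimuth = atan2(E, N) = atan2(-0.005882, -0.007059) = 219.8° ≈ 220°.

220°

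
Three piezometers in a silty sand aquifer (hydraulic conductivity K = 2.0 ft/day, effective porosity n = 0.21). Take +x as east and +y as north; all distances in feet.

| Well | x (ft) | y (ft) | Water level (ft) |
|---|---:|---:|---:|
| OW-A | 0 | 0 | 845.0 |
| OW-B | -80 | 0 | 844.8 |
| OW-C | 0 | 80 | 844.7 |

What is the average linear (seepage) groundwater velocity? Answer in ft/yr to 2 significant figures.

∂h/∂x = (844.8 − 845.0) / (-80 − 0) = +0.002500
∂h/∂y = (844.7 − 845.0) / (80 − 0) = -0.003750
|∇h| = √(0.002500² + -0.003750²) = 0.004507
Seepage velocity v = K·i/n = 2.0 × 0.004507 / 0.21 = 0.04292 ft/day = 15.68 ft/yr.

16 ft/yr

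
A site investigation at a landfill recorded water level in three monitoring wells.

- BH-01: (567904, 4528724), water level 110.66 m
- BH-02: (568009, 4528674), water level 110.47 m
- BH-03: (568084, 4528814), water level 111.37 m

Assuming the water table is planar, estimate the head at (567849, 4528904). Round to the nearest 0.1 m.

111.7 m

Taking BH-01 as reference: BH-02−BH-01 = (105, -50, -0.19); BH-03−BH-01 = (180, 90, +0.71).
Determinant of the coordinate differences = 105·90 − 180·(-50) = 18450.
∂h/∂x = [(-0.19)·90 − (+0.71)·(-50)] / 18450 = +0.0009973
∂h/∂y = [105·(+0.71) − 180·(-0.19)] / 18450 = +0.005894
h(567849, 4528904) = 110.66 + (+0.0009973)·(-55) + (+0.005894)·(180) = 110.66 -0.055 +1.061 = 111.666 m.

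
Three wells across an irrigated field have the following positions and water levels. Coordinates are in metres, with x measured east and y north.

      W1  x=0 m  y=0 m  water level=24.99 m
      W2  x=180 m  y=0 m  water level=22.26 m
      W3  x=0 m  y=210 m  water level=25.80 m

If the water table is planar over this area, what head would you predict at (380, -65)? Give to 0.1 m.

∂h/∂x = (22.26 − 24.99) / (180 − 0) = -0.01517
∂h/∂y = (25.80 − 24.99) / (210 − 0) = +0.003857
h(380, -65) = 24.99 + (-0.01517)·(380) + (+0.003857)·(-65) = 24.99 -5.763 -0.251 = 18.976 m.

19.0 m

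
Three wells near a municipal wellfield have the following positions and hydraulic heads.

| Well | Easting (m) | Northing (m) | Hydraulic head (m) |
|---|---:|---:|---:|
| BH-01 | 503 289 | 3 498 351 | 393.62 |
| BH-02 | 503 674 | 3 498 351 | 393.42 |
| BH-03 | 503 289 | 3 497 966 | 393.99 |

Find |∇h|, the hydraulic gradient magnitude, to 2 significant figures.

0.0011

∂h/∂x = (393.42 − 393.62) / (503674 − 503289) = -0.0005195
∂h/∂y = (393.99 − 393.62) / (3497966 − 3498351) = -0.0009610
|∇h| = √(-0.0005195² + -0.0009610²) = 0.001092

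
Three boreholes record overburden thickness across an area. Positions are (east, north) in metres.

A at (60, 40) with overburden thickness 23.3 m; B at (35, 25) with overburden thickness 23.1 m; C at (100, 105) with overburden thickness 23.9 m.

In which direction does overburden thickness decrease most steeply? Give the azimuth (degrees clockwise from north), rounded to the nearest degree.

210°

With d = a·x + b·y + c and A as origin, the differences give:
  (-25)·a + (-15)·b = -0.2
  40·a + 65·b = +0.6
Eliminate b (×65 and ×(-15), subtract): -1025·a = -4.00 → a = ∂d/∂x = +0.003902
Back-substitute: b = ∂d/∂y = +0.006829.
Steepest decrease is along −∇f: components (-0.003902 E, -0.006829 N).
Azimuth = atan2(-0.003902, -0.006829) = 209.7° ≈ 210°.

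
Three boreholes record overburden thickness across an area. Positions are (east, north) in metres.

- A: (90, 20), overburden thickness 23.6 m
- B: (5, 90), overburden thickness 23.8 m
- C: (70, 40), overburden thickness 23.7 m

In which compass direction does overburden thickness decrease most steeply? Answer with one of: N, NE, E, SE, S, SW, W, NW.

SW

With d = a·x + b·y + c and A as origin, the differences give:
  (-85)·a + 70·b = +0.2
  (-20)·a + 20·b = +0.1
Eliminate b (×20 and ×70, subtract): -300·a = -3.00 → a = ∂d/∂x = +0.010000
Back-substitute: b = ∂d/∂y = +0.01500.
Steepest decrease is along −∇f = (-0.010000 E, -0.01500 N) → southwest.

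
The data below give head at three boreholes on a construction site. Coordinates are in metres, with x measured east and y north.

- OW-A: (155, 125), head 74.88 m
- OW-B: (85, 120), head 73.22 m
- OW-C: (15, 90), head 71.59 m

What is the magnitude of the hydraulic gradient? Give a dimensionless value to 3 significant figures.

0.0238

With h = a·x + b·y + c and OW-A as origin, the differences give:
  (-70)·a + (-5)·b = -1.66
  (-140)·a + (-35)·b = -3.29
Eliminate b (×(-35) and ×(-5), subtract): 1750·a = 41.650 → a = ∂h/∂x = +0.02380
Back-substitute: b = ∂h/∂y = -0.001200.
|∇h| = √(0.02380² + -0.001200²) = 0.02383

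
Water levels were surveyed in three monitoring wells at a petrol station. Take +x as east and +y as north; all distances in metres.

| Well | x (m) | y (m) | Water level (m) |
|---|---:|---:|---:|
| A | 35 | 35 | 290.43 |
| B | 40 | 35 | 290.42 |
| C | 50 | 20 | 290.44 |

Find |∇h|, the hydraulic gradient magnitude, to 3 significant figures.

0.00333

With h = a·x + b·y + c and A as origin, the differences give:
  5·a + 0·b = -0.01
  15·a + (-15)·b = +0.01
Eliminate b (×(-15) and ×0, subtract): -75·a = 0.150 → a = ∂h/∂x = -0.002000
Back-substitute: b = ∂h/∂y = -0.002667.
|∇h| = √(-0.002000² + -0.002667²) = 0.003334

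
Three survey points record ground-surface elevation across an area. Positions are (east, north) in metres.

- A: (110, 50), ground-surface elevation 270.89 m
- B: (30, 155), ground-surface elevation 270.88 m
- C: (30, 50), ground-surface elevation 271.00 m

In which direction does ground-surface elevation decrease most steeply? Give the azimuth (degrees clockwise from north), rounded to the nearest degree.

With z = a·x + b·y + c and A as origin, the differences give:
  (-80)·a + 105·b = -0.01
  (-80)·a + 0·b = +0.11
Eliminate b (×0 and ×105, subtract): 8400·a = -11.550 → a = ∂z/∂x = -0.001375
Back-substitute: b = ∂z/∂y = -0.001143.
Steepest decrease is along −∇f: components (+0.001375 E, +0.001143 N).
Azimuth = atan2(+0.001375, +0.001143) = 50.3° ≈ 050°.

050°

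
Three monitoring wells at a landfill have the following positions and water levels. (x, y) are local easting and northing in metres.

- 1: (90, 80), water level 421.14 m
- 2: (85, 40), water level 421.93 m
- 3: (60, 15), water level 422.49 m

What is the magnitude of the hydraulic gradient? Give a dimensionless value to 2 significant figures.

0.020

With h = a·x + b·y + c and 1 as origin, the differences give:
  (-5)·a + (-40)·b = +0.79
  (-30)·a + (-65)·b = +1.35
Eliminate b (×(-65) and ×(-40), subtract): -875·a = 2.650 → a = ∂h/∂x = -0.003029
Back-substitute: b = ∂h/∂y = -0.01937.
|∇h| = √(-0.003029² + -0.01937²) = 0.01961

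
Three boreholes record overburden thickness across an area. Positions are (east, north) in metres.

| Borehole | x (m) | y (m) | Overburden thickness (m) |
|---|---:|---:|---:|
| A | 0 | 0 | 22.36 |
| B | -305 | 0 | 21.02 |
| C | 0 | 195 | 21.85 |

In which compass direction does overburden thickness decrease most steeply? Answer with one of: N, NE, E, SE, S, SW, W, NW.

∂d/∂x = (21.02 − 22.36) / (-305 − 0) = +0.004393
∂d/∂y = (21.85 − 22.36) / (195 − 0) = -0.002615
Steepest decrease is along −∇f = (-0.004393 E, +0.002615 N) → northwest.

NW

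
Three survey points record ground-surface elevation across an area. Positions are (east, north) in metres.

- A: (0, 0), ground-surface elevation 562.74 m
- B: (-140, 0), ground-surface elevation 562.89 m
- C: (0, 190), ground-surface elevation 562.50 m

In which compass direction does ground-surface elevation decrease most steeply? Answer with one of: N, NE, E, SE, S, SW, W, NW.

NE

∂z/∂x = (562.89 − 562.74) / (-140 − 0) = -0.001071
∂z/∂y = (562.50 − 562.74) / (190 − 0) = -0.001263
Steepest decrease is along −∇f = (+0.001071 E, +0.001263 N) → northeast.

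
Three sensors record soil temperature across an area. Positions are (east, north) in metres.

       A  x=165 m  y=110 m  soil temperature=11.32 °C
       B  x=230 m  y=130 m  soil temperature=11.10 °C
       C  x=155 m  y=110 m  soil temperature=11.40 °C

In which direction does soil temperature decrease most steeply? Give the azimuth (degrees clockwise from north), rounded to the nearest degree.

152°

Taking A as reference: B−A = (65, 20, -0.22); C−A = (-10, 0, +0.08).
Solve a·Δx + b·Δy = ΔT: det = 65·0 − (-10)·20 = 200.
∂T/∂x = [(-0.22)·0 − (+0.08)·20] / 200 = -0.008000
∂T/∂y = [65·(+0.08) − (-10)·(-0.22)] / 200 = +0.01500
Steepest decrease is along −∇f: components (+0.008000 E, -0.01500 N).
Azimuth = atan2(+0.008000, -0.01500) = 151.9° ≈ 152°.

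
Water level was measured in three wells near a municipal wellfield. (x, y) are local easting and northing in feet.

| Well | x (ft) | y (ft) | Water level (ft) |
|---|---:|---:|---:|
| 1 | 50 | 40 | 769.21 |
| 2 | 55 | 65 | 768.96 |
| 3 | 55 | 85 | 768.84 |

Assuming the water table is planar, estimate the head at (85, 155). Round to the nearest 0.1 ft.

767.8 ft

Differences from 1: to 2 (Δx, Δy, Δh) = (5, 25, -0.25); to 3 = (5, 45, -0.37).
Solve a·Δx + b·Δy = Δh: det = 5·45 − 5·25 = 100.
∂h/∂x = [(-0.25)·45 − (-0.37)·25] / 100 = -0.02000
∂h/∂y = [5·(-0.37) − 5·(-0.25)] / 100 = -0.006000
h(85, 155) = 769.21 + (-0.02000)·(35) + (-0.006000)·(115) = 769.21 -0.700 -0.690 = 767.820 ft.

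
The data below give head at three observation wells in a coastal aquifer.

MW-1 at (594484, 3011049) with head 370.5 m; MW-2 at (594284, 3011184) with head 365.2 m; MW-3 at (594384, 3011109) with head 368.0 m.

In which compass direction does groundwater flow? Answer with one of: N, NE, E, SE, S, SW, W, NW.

Differences from MW-1: to MW-2 (Δx, Δy, Δh) = (-200, 135, -5.3); to MW-3 = (-100, 60, -2.5).
Determinant of the coordinate differences = (-200)·60 − (-100)·135 = 1500.
∂h/∂x = [(-5.3)·60 − (-2.5)·135] / 1500 = +0.01300
∂h/∂y = [(-200)·(-2.5) − (-100)·(-5.3)] / 1500 = -0.02000
Flow = −∇h = (-0.01300 east, +0.02000 north), which points northwest.

NW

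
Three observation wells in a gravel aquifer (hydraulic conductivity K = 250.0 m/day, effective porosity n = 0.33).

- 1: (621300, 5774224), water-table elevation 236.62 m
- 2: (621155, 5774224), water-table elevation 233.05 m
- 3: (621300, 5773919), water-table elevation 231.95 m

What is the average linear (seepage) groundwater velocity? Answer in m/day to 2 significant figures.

∂h/∂x = (233.05 − 236.62) / (621155 − 621300) = +0.02462
∂h/∂y = (231.95 − 236.62) / (5773919 − 5774224) = +0.01531
|∇h| = √(0.02462² + 0.01531²) = 0.02899
Seepage velocity v = K·i/n = 250.0 × 0.02899 / 0.33 = 21.96 m/day.

22 m/day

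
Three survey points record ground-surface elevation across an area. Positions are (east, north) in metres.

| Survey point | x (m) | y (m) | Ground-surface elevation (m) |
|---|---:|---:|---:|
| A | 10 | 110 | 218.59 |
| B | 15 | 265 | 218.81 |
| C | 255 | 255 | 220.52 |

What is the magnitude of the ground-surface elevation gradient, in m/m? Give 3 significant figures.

With z = a·x + b·y + c and A as origin, the differences give:
  5·a + 155·b = +0.22
  245·a + 145·b = +1.93
Eliminate b (×145 and ×155, subtract): -37250·a = -267.250 → a = ∂z/∂x = +0.007174
Back-substitute: b = ∂z/∂y = +0.001188.
|∇f| = √(0.007174² + 0.001188²) = 0.007272 m/m

0.00727 m/m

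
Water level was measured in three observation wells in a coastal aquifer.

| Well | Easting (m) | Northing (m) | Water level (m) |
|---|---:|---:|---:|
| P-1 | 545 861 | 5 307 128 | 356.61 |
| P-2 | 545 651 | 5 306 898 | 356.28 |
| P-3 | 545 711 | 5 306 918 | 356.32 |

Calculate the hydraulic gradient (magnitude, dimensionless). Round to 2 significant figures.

0.0012

With h = a·x + b·y + c and P-1 as origin, the differences give:
  (-210)·a + (-230)·b = -0.33
  (-150)·a + (-210)·b = -0.29
Eliminate b (×(-210) and ×(-230), subtract): 9600·a = 2.600 → a = ∂h/∂x = +0.0002708
Back-substitute: b = ∂h/∂y = +0.001187.
|∇h| = √(0.0002708² + 0.001187²) = 0.001217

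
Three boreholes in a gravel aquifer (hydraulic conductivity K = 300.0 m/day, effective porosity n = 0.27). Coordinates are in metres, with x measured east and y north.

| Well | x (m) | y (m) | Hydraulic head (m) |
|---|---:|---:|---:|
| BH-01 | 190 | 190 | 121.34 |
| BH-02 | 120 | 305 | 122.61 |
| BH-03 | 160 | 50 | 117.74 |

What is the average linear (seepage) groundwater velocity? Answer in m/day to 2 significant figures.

Three-point gradient (reference BH-01): Δ to BH-02 = (-70, 115, +1.27), Δ to BH-03 = (-30, -140, -3.60).
∂h/∂x = +0.01783, ∂h/∂y = +0.02189 (det = 13250).
|∇h| = √(0.01783² + 0.02189²) = 0.02823
Seepage velocity v = K·i/n = 300.0 × 0.02823 / 0.27 = 31.37 m/day.

31 m/day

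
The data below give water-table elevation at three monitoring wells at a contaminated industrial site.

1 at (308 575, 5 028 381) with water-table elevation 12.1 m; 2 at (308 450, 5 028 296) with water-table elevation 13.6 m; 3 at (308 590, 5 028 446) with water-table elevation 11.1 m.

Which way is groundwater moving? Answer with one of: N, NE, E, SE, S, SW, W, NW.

Taking 1 as reference: 2−1 = (-125, -85, +1.5); 3−1 = (15, 65, -1.0).
Determinant of the coordinate differences = (-125)·65 − 15·(-85) = -6850.
∂h/∂x = [(+1.5)·65 − (-1.0)·(-85)] / -6850 = -0.001825
∂h/∂y = [(-125)·(-1.0) − 15·(+1.5)] / -6850 = -0.01496
Flow = −∇h = (+0.001825 east, +0.01496 north), which points north.

N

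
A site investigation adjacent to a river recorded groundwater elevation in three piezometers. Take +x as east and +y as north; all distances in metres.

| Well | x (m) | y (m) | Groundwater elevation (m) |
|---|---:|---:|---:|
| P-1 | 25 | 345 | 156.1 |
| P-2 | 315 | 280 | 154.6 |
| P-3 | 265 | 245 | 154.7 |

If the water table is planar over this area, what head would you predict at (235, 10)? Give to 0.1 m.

Taking P-1 as reference: P-2−P-1 = (290, -65, -1.5); P-3−P-1 = (240, -100, -1.4).
Determinant of the coordinate differences = 290·(-100) − 240·(-65) = -13400.
∂h/∂x = [(-1.5)·(-100) − (-1.4)·(-65)] / -13400 = -0.004403
∂h/∂y = [290·(-1.4) − 240·(-1.5)] / -13400 = +0.003433
h(235, 10) = 156.1 + (-0.004403)·(210) + (+0.003433)·(-335) = 156.1 -0.925 -1.150 = 154.025 m.

154.0 m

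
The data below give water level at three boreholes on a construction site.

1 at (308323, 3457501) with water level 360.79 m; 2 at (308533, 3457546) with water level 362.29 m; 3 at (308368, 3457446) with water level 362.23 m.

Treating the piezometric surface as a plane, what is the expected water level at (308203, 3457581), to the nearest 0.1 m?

358.1 m

Differences from 1: to 2 (Δx, Δy, Δh) = (210, 45, +1.50); to 3 = (45, -55, +1.44).
Determinant of the coordinate differences = 210·(-55) − 45·45 = -13575.
∂h/∂x = [(+1.50)·(-55) − (+1.44)·45] / -13575 = +0.01085
∂h/∂y = [210·(+1.44) − 45·(+1.50)] / -13575 = -0.01730
h(308203, 3457581) = 360.79 + (+0.01085)·(-120) + (-0.01730)·(80) = 360.79 -1.302 -1.384 = 358.104 m.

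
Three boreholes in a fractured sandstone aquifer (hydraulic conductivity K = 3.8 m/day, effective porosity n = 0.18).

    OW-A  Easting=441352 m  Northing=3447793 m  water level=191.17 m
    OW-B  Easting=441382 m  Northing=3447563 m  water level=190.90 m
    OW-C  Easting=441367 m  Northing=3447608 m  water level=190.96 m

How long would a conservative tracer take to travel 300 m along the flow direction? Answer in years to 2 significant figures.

29 years

Differences from OW-A: to OW-B (Δx, Δy, Δh) = (30, -230, -0.27); to OW-C = (15, -185, -0.21).
Solve a·Δx + b·Δy = Δh: det = 30·(-185) − 15·(-230) = -2100.
∂h/∂x = [(-0.27)·(-185) − (-0.21)·(-230)] / -2100 = -0.0007857
∂h/∂y = [30·(-0.21) − 15·(-0.27)] / -2100 = +0.001071
|∇h| = √(-0.0007857² + 0.001071²) = 0.001328
Seepage velocity v = K·i/n = 3.8 × 0.001328 / 0.18 = 0.02804 m/day.
t = 300 / 0.02804 = 1.07e+04 days = 29.3 years.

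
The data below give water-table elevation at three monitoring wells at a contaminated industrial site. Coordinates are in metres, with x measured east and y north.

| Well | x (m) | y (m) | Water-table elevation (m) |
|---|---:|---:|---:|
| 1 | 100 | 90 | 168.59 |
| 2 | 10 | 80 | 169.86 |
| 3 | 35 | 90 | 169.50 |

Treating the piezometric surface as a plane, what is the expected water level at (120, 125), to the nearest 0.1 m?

Differences from 1: to 2 (Δx, Δy, Δh) = (-90, -10, +1.27); to 3 = (-65, 0, +0.91).
Determinant of the coordinate differences = (-90)·0 − (-65)·(-10) = -650.
∂h/∂x = [(+1.27)·0 − (+0.91)·(-10)] / -650 = -0.01400
∂h/∂y = [(-90)·(+0.91) − (-65)·(+1.27)] / -650 = -0.001000
h(120, 125) = 168.59 + (-0.01400)·(20) + (-0.001000)·(35) = 168.59 -0.280 -0.035 = 168.275 m.

168.3 m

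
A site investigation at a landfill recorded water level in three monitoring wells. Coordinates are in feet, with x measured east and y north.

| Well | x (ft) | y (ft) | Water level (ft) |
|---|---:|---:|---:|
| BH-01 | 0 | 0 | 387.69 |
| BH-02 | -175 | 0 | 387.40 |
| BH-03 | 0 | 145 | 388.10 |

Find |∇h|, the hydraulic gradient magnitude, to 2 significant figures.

0.0033

∂h/∂x = (387.40 − 387.69) / (-175 − 0) = +0.001657
∂h/∂y = (388.10 − 387.69) / (145 − 0) = +0.002828
|∇h| = √(0.001657² + 0.002828²) = 0.003278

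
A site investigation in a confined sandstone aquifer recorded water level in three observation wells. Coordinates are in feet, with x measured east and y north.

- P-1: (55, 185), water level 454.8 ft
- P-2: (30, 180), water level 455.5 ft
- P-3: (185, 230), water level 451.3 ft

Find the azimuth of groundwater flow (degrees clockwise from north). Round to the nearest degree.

104°

Taking P-1 as reference: P-2−P-1 = (-25, -5, +0.7); P-3−P-1 = (130, 45, -3.5).
Determinant of the coordinate differences = (-25)·45 − 130·(-5) = -475.
∂h/∂x = [(+0.7)·45 − (-3.5)·(-5)] / -475 = -0.02947
∂h/∂y = [(-25)·(-3.5) − 130·(+0.7)] / -475 = +0.007368
Flow direction (−∇h) has components (+0.02947 E, -0.007368 N).
Azimuth = atan2(E, N) = atan2(+0.02947, -0.007368) = 104.0° ≈ 104°.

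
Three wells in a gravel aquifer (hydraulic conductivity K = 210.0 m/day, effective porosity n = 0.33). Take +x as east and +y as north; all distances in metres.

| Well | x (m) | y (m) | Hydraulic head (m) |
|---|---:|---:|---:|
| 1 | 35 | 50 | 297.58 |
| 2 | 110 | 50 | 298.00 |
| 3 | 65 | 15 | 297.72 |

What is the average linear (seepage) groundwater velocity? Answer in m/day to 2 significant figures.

3.6 m/day

Taking 1 as reference: 2−1 = (75, 0, +0.42); 3−1 = (30, -35, +0.14).
Solve a·Δx + b·Δy = Δh: det = 75·(-35) − 30·0 = -2625.
∂h/∂x = [(+0.42)·(-35) − (+0.14)·0] / -2625 = +0.005600
∂h/∂y = [75·(+0.14) − 30·(+0.42)] / -2625 = +0.0008000
|∇h| = √(0.005600² + 0.0008000²) = 0.005657
Seepage velocity v = K·i/n = 210.0 × 0.005657 / 0.33 = 3.6 m/day.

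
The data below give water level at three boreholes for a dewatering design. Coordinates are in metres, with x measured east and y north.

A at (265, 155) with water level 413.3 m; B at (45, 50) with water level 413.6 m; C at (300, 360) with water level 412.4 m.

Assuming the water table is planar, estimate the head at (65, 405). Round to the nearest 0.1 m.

412.0 m

Taking A as reference: B−A = (-220, -105, +0.3); C−A = (35, 205, -0.9).
Determinant of the coordinate differences = (-220)·205 − 35·(-105) = -41425.
∂h/∂x = [(+0.3)·205 − (-0.9)·(-105)] / -41425 = +0.0007966
∂h/∂y = [(-220)·(-0.9) − 35·(+0.3)] / -41425 = -0.004526
h(65, 405) = 413.3 + (+0.0007966)·(-200) + (-0.004526)·(250) = 413.3 -0.159 -1.132 = 412.009 m.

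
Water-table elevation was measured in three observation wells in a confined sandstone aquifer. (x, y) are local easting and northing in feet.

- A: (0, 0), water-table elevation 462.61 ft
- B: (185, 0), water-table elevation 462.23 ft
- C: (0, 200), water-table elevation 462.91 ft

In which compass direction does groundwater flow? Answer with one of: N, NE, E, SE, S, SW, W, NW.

SE

∂h/∂x = (462.23 − 462.61) / (185 − 0) = -0.002054
∂h/∂y = (462.91 − 462.61) / (200 − 0) = +0.001500
Flow = −∇h = (+0.002054 east, -0.001500 north), which points southeast.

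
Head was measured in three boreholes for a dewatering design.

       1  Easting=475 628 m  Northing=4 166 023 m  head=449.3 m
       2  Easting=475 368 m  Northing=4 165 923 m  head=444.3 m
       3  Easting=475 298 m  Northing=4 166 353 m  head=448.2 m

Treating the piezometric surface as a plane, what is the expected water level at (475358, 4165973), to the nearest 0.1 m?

With h = a·x + b·y + c and 1 as origin, the differences give:
  (-260)·a + (-100)·b = -5.0
  (-330)·a + 330·b = -1.1
Eliminate b (×330 and ×(-100), subtract): -118800·a = -1760.00 → a = ∂h/∂x = +0.01481
Back-substitute: b = ∂h/∂y = +0.01148.
h(475358, 4165973) = 449.3 + (+0.01481)·(-270) + (+0.01148)·(-50) = 449.3 -4.000 -0.574 = 444.726 m.

444.7 m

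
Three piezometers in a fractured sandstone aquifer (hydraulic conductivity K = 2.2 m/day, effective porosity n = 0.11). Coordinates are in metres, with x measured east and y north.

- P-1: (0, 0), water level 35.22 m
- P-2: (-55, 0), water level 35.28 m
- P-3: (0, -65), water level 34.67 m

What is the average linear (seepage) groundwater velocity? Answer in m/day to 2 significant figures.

∂h/∂x = (35.28 − 35.22) / (-55 − 0) = -0.001091
∂h/∂y = (34.67 − 35.22) / (-65 − 0) = +0.008462
|∇h| = √(-0.001091² + 0.008462²) = 0.008532
Seepage velocity v = K·i/n = 2.2 × 0.008532 / 0.11 = 0.1706 m/day.

0.17 m/day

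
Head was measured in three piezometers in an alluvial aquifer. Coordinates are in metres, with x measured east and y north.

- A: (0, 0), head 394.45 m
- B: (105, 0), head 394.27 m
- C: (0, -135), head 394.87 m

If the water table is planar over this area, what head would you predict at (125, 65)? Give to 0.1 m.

∂h/∂x = (394.27 − 394.45) / (105 − 0) = -0.001714
∂h/∂y = (394.87 − 394.45) / (-135 − 0) = -0.003111
h(125, 65) = 394.45 + (-0.001714)·(125) + (-0.003111)·(65) = 394.45 -0.214 -0.202 = 394.033 m.

394.0 m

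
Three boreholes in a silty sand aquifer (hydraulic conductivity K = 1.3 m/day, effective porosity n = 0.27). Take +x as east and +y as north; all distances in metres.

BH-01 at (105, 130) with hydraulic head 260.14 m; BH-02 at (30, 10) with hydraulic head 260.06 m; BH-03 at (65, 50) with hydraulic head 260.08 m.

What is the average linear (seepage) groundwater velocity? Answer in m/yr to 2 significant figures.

With h = a·x + b·y + c and BH-01 as origin, the differences give:
  (-75)·a + (-120)·b = -0.08
  (-40)·a + (-80)·b = -0.06
Eliminate b (×(-80) and ×(-120), subtract): 1200·a = -0.800 → a = ∂h/∂x = -0.0006667
Back-substitute: b = ∂h/∂y = +0.001083.
|∇h| = √(-0.0006667² + 0.001083²) = 0.001272
Seepage velocity v = K·i/n = 1.3 × 0.001272 / 0.27 = 0.006124 m/day = 2.237 m/yr.

2.2 m/yr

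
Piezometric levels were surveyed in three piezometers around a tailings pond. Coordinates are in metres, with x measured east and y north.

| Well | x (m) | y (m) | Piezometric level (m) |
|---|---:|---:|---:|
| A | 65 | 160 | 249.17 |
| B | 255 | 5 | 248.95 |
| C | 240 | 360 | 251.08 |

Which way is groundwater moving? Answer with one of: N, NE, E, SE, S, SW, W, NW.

SW

Three-point gradient (reference A): Δ to B = (190, -155, -0.22), Δ to C = (175, 200, +1.91).
∂h/∂x = +0.003870, ∂h/∂y = +0.006164 (det = 65125).
Flow = −∇h = (-0.003870 east, -0.006164 north), which points southwest.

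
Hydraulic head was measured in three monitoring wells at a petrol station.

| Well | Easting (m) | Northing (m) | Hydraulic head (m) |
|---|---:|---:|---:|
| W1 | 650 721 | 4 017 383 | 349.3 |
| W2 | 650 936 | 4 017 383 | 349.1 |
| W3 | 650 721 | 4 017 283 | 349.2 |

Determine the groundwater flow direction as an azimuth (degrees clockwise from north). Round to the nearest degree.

137°

∂h/∂x = (349.1 − 349.3) / (650936 − 650721) = -0.0009302
∂h/∂y = (349.2 − 349.3) / (4017283 − 4017383) = +0.001000
Flow direction (−∇h) has components (+0.0009302 E, -0.001000 N).
Azimuth = atan2(E, N) = atan2(+0.0009302, -0.001000) = 137.1° ≈ 137°.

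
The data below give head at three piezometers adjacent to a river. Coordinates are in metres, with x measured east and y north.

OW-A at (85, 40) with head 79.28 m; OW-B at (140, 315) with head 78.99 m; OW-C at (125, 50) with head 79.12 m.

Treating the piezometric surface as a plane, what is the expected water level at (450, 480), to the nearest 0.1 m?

With h = a·x + b·y + c and OW-A as origin, the differences give:
  55·a + 275·b = -0.29
  40·a + 10·b = -0.16
Eliminate b (×10 and ×275, subtract): -10450·a = 41.100 → a = ∂h/∂x = -0.003933
Back-substitute: b = ∂h/∂y = -0.0002679.
h(450, 480) = 79.28 + (-0.003933)·(365) + (-0.0002679)·(440) = 79.28 -1.436 -0.118 = 77.727 m.

77.7 m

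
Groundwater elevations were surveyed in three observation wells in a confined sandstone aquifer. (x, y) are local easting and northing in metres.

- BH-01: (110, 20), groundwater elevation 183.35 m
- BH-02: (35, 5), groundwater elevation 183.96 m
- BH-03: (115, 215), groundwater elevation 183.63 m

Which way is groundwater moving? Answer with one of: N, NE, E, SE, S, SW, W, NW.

E

Taking BH-01 as reference: BH-02−BH-01 = (-75, -15, +0.61); BH-03−BH-01 = (5, 195, +0.28).
Determinant of the coordinate differences = (-75)·195 − 5·(-15) = -14550.
∂h/∂x = [(+0.61)·195 − (+0.28)·(-15)] / -14550 = -0.008464
∂h/∂y = [(-75)·(+0.28) − 5·(+0.61)] / -14550 = +0.001653
Flow = −∇h = (+0.008464 east, -0.001653 north), which points east.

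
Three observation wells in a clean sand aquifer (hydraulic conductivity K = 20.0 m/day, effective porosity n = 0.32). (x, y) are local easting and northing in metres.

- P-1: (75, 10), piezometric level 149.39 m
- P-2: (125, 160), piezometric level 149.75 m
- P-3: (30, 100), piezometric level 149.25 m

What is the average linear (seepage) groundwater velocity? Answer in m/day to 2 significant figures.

Taking P-1 as reference: P-2−P-1 = (50, 150, +0.36); P-3−P-1 = (-45, 90, -0.14).
Solve a·Δx + b·Δy = Δh: det = 50·90 − (-45)·150 = 11250.
∂h/∂x = [(+0.36)·90 − (-0.14)·150] / 11250 = +0.004747
∂h/∂y = [50·(-0.14) − (-45)·(+0.36)] / 11250 = +0.0008178
|∇h| = √(0.004747² + 0.0008178²) = 0.004817
Seepage velocity v = K·i/n = 20.0 × 0.004817 / 0.32 = 0.3011 m/day.

0.30 m/day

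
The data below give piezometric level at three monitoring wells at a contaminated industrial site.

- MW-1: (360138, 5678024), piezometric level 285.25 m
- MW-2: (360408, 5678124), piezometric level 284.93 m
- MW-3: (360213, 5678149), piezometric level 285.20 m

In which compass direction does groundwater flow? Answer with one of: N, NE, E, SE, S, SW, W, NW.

Differences from MW-1: to MW-2 (Δx, Δy, Δh) = (270, 100, -0.32); to MW-3 = (75, 125, -0.05).
Determinant of the coordinate differences = 270·125 − 75·100 = 26250.
∂h/∂x = [(-0.32)·125 − (-0.05)·100] / 26250 = -0.001333
∂h/∂y = [270·(-0.05) − 75·(-0.32)] / 26250 = +0.0004000
Flow = −∇h = (+0.001333 east, -0.0004000 north), which points east.

E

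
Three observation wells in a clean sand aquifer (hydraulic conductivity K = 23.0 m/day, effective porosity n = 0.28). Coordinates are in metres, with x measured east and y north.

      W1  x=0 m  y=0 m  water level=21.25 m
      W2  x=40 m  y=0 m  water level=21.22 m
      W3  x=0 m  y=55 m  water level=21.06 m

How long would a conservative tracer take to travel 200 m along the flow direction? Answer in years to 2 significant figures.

1.9 years

∂h/∂x = (21.22 − 21.25) / (40 − 0) = -0.0007500
∂h/∂y = (21.06 − 21.25) / (55 − 0) = -0.003455
|∇h| = √(-0.0007500² + -0.003455²) = 0.003535
Seepage velocity v = K·i/n = 23.0 × 0.003535 / 0.28 = 0.2904 m/day.
t = 200 / 0.2904 = 688.7 days = 1.89 years.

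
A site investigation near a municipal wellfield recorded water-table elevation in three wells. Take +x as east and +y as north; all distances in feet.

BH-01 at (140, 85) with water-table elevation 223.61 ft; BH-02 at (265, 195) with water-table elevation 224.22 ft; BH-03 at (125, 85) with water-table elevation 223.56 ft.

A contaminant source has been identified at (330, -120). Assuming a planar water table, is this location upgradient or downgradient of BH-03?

upgradient

Three-point gradient (reference BH-01): Δ to BH-02 = (125, 110, +0.61), Δ to BH-03 = (-15, 0, -0.05).
∂h/∂x = +0.003333, ∂h/∂y = +0.001758 (det = 1650).
Head at (330, -120) = 223.61 + (+0.003333)·(190) + (+0.001758)·(-205) = 223.88 ft.
That is higher than the 223.56 ft at BH-03, so the point is upgradient.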